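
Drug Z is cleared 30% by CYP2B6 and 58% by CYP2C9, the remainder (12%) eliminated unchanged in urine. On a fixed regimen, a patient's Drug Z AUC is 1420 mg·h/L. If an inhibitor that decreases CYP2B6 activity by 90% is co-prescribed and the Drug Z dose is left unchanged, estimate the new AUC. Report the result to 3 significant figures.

1.95 × 10³ mg·h/L

The CYP2B6 pathway (30% of clearance) falls to 0.1× activity: 0.3 × 0.1 = 0.03.
CYP2C9 (58%) and the residual 12% are unaffected.
CL_new/CL_old = 0.03 + 0.58 + 0.12 = 0.73.
AUC ∝ 1/CL, so new value = 1420 / 0.73 = 1.95 × 10³ mg·h/L.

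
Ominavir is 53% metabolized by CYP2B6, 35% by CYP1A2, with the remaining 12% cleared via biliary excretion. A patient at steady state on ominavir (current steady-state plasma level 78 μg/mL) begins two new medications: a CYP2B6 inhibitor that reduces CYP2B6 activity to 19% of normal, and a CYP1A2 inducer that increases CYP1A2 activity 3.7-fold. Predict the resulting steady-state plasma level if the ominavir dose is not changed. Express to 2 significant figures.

51 μg/mL

The CYP2B6 pathway (53% of clearance) falls to 0.19× activity: 0.53 × 0.19 = 0.1007.
The CYP1A2 pathway (35% of clearance) increases to 3.7× activity: 0.35 × 3.7 = 1.295.
Non-CYP routes (12%) are unchanged.
Relative clearance = 0.1007 + 1.295 + 0.12 = 1.5157.
Dividing the baseline by the relative clearance: 78 / 1.5157 = 51 μg/mL.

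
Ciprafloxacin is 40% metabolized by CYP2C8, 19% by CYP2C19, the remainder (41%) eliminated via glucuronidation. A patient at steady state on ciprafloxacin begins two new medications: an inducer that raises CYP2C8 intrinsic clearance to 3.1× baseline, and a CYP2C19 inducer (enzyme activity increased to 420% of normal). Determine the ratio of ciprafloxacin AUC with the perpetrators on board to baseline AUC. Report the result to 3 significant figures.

CYP2C8: 0.4 × 3.1 = 1.24
CYP2C19: 0.19 × 4.2 = 0.798
Other: 0.41 (unchanged)
CL_new/CL_old = 1.24 + 0.798 + 0.41 = 2.448.
Because AUC varies inversely with clearance, the combined effect is 1 / 2.448 = 0.408.

0.408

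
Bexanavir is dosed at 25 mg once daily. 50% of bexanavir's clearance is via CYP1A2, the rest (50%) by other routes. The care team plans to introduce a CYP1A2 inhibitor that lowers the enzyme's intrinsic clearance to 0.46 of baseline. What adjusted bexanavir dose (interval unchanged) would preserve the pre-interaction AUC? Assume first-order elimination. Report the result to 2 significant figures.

The CYP1A2 pathway (50% of clearance) drops to 0.46× activity: 0.5 × 0.46 = 0.23.
The remaining 50% of clearance is unaffected.
CL_new/CL_old = 0.23 + 0.5 = 0.73.
To maintain the same steady-state level, dose must scale with clearance: new dose = 25 × 0.73 = 18 mg.

18 mg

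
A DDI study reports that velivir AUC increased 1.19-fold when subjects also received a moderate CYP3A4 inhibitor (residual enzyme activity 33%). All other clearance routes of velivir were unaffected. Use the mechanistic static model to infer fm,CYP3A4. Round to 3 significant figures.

0.238

Let x = fm,CYP3A4. Because AUC ∝ 1/CL, relative clearance fell to 1/1.19 = 0.8403.
Setting x·0.33 + (1 − x) = 0.8403 and solving: x = (0.8403 − 1)/(0.33 − 1) = 0.238.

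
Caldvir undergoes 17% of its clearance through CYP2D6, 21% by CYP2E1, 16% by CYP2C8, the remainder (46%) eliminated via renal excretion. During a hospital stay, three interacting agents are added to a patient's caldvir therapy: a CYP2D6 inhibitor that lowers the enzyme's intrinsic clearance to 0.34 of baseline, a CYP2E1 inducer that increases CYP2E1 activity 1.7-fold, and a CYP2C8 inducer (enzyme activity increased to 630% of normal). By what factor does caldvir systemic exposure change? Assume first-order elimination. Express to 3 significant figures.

0.531

The CYP2D6 pathway (17% of clearance) falls to 0.34× activity: 0.17 × 0.34 = 0.0578.
The CYP2E1 pathway (21% of clearance) increases to 1.7× activity: 0.21 × 1.7 = 0.357.
The CYP2C8 pathway (16% of clearance) increases to 6.3× activity: 0.16 × 6.3 = 1.008.
The remaining 46% of clearance is unaffected.
New clearance relative to baseline: 0.0578 + 0.357 + 1.008 + 0.46 = 1.8828.
Systemic exposure ∝ 1/CL: fold-change = 1 / 1.8828 = 0.531.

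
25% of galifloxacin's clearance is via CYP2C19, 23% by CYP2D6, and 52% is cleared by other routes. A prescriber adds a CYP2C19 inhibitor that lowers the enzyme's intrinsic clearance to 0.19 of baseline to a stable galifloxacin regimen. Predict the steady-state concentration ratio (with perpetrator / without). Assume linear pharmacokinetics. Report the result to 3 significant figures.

The CYP2C19 pathway (25% of clearance) is reduced to 0.19× activity: 0.25 × 0.19 = 0.0475.
CYP2D6 (23%) and the residual 52% are unaffected.
Relative clearance = 0.0475 + 0.23 + 0.52 = 0.7975.
Since steady-state concentration ∝ 1/CL, the ratio is 1 / 0.7975 = 1.25.

1.25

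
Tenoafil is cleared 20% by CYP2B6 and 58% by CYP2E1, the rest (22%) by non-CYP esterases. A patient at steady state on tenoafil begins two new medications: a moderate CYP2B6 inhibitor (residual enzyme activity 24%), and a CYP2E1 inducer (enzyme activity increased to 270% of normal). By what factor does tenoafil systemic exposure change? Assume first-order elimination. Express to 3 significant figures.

The CYP2B6 pathway (20% of clearance) drops to 0.24× activity: 0.2 × 0.24 = 0.048.
The CYP2E1 pathway (58% of clearance) is boosted to 2.7× activity: 0.58 × 2.7 = 1.566.
Non-CYP routes (22%) are unchanged.
CL_new/CL_old = 0.048 + 1.566 + 0.22 = 1.834.
Because systemic exposure varies inversely with clearance, the combined effect is 1 / 1.834 = 0.545.

0.545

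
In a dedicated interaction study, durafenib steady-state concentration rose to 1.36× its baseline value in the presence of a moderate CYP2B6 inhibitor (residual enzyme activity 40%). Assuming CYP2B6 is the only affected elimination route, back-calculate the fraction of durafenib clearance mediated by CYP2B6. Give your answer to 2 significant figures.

CL'/CL = 1 / 1.36 = 0.7353
0.4·fm + (1 − fm) = 0.7353
fm = (0.7353 − 1) / (0.4 − 1) = 0.44

0.44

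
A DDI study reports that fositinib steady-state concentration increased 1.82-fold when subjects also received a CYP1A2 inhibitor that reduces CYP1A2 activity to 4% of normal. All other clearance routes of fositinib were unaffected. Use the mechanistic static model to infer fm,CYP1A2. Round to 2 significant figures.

0.47

CL'/CL = 1 / 1.82 = 0.5495
0.04·fm + (1 − fm) = 0.5495
fm = (0.5495 − 1) / (0.04 − 1) = 0.47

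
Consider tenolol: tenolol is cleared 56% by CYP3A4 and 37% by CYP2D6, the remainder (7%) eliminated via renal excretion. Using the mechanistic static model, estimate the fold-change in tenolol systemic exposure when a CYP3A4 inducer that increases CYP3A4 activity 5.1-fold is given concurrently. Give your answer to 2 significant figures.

0.30

The CYP3A4 pathway (56% of clearance) is boosted to 5.1× activity: 0.56 × 5.1 = 2.856.
CYP2D6 (37%) and the residual 7% are unaffected.
New clearance relative to baseline: 2.856 + 0.37 + 0.07 = 3.296.
Systemic exposure is inversely proportional to clearance, so the fold-change is 1 / 3.296 = 0.30.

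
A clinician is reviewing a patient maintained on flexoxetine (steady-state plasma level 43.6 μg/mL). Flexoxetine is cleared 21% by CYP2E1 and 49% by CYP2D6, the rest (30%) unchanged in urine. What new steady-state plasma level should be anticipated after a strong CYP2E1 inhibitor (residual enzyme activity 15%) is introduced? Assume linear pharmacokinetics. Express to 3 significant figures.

CYP2E1: 0.21 × 0.15 = 0.0315
CYP2D6: 0.49 (unchanged)
Other: 0.3 (unchanged)
CL_new/CL_old = 0.0315 + 0.49 + 0.3 = 0.8215.
New steady-state plasma level = baseline ÷ relative clearance = 43.6 / 0.8215 = 53.1 μg/mL.

53.1 μg/mL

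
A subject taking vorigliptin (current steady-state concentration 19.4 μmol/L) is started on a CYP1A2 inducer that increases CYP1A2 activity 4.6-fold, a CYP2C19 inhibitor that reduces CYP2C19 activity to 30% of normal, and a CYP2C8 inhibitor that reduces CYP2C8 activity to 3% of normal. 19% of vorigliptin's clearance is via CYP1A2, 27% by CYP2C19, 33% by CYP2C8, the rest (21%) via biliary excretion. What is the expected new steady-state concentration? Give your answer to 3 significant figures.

16.5 μmol/L

The CYP1A2 pathway (19% of clearance) increases to 4.6× activity: 0.19 × 4.6 = 0.874.
The CYP2C19 pathway (27% of clearance) falls to 0.3× activity: 0.27 × 0.3 = 0.081.
The CYP2C8 pathway (33% of clearance) drops to 0.03× activity: 0.33 × 0.03 = 0.0099.
Non-CYP routes (21%) are unchanged.
CL_new/CL_old = 0.874 + 0.081 + 0.0099 + 0.21 = 1.1749.
Dividing the baseline by the relative clearance: 19.4 / 1.1749 = 16.5 μmol/L.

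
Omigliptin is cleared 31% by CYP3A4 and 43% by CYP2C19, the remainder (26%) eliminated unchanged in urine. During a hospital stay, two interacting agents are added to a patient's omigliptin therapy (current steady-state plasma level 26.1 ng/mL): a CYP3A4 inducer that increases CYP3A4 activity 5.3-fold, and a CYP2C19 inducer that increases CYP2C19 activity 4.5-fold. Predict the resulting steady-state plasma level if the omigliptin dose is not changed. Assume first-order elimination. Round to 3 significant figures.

CYP3A4: 0.31 × 5.3 = 1.643
CYP2C19: 0.43 × 4.5 = 1.935
Other: 0.26 (unchanged)
New clearance relative to baseline: 1.643 + 1.935 + 0.26 = 3.838.
New steady-state plasma level = 26.1 / 3.838 = 6.80 ng/mL (concentration scales inversely with clearance).

6.80 ng/mL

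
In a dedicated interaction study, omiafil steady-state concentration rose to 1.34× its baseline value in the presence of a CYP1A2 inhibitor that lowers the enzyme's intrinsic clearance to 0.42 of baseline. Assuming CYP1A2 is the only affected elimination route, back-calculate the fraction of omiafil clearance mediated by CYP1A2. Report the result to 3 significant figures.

Call the CYP1A2 fraction fm. After the interaction, CL_new/CL_old = fm × 0.42 + (1 − fm).
Steady-state concentration ratio = 1 / (new CL fraction), so new CL fraction = 1 / 1.34 = 0.7463.
fm × 0.42 + 1 − fm = 0.7463  ⇒  fm × (0.42 − 1) = −0.2537  ⇒  fm = 0.437.

0.437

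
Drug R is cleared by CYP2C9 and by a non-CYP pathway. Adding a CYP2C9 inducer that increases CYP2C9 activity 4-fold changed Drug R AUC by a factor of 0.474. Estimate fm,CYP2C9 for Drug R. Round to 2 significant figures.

CL'/CL = 1 / 0.474 = 2.11
4·fm + (1 − fm) = 2.11
fm = (2.11 − 1) / (4 − 1) = 0.37

0.37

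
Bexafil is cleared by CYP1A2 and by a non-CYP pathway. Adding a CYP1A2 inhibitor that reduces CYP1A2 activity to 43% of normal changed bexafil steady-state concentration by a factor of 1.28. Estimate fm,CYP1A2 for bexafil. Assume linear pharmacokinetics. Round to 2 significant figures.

CL'/CL = 1 / 1.28 = 0.7812
0.43·fm + (1 − fm) = 0.7812
fm = (0.7812 − 1) / (0.43 − 1) = 0.38

0.38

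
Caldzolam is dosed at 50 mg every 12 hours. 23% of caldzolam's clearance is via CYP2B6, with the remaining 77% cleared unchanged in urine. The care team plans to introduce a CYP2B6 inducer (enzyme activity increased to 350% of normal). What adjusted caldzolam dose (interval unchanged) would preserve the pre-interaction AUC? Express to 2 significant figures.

79 mg

CYP2B6: 0.23 × 3.5 = 0.805
Other: 0.77 (unchanged)
Relative clearance = 0.805 + 0.77 = 1.575.
To maintain the same steady-state level, dose must scale with clearance: new dose = 50 × 1.575 = 79 mg.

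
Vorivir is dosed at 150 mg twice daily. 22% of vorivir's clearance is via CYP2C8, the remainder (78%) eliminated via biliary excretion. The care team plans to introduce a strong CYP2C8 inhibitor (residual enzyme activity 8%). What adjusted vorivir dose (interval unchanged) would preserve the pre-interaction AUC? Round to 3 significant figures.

The CYP2C8 pathway (22% of clearance) drops to 0.08× activity: 0.22 × 0.08 = 0.0176.
Non-CYP routes (78%) are unchanged.
New clearance relative to baseline: 0.0176 + 0.78 = 0.7976.
To maintain the same steady-state level, dose must scale with clearance: new dose = 150 × 0.7976 = 120 mg.

120 mg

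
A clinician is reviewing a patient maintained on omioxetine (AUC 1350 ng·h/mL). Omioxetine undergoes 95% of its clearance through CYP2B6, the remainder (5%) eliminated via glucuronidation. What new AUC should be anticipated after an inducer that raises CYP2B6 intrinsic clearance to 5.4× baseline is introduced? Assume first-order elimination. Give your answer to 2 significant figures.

2.6 × 10² ng·h/mL

The CYP2B6 pathway (95% of clearance) increases to 5.4× activity: 0.95 × 5.4 = 5.13.
The remaining 5% of clearance is unaffected.
Relative clearance = 5.13 + 0.05 = 5.18.
AUC ∝ 1/CL, so new value = 1350 / 5.18 = 2.6 × 10² ng·h/mL.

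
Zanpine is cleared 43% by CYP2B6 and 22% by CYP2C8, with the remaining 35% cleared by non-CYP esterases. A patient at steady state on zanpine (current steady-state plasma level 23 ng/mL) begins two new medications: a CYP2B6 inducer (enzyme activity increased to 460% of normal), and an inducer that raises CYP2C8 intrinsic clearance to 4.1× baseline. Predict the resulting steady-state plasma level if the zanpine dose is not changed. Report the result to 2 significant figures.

7.1 ng/mL

The CYP2B6 pathway (43% of clearance) rises to 4.6× activity: 0.43 × 4.6 = 1.978.
The CYP2C8 pathway (22% of clearance) rises to 4.1× activity: 0.22 × 4.1 = 0.902.
The remaining 35% of clearance is unaffected.
CL_new/CL_old = 1.978 + 0.902 + 0.35 = 3.23.
New steady-state plasma level = 23 / 3.23 = 7.1 ng/mL (concentration scales inversely with clearance).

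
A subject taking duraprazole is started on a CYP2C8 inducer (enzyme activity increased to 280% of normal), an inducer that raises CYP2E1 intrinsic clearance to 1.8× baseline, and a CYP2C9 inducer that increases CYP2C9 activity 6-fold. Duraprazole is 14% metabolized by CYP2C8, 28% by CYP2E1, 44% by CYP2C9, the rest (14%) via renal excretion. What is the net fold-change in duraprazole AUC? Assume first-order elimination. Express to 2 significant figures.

0.27

The CYP2C8 pathway (14% of clearance) increases to 2.8× activity: 0.14 × 2.8 = 0.392.
The CYP2E1 pathway (28% of clearance) rises to 1.8× activity: 0.28 × 1.8 = 0.504.
The CYP2C9 pathway (44% of clearance) rises to 6× activity: 0.44 × 6 = 2.64.
Non-CYP routes (14%) are unchanged.
Relative clearance = 0.392 + 0.504 + 2.64 + 0.14 = 3.676.
Net AUC ratio = 1 / 3.676 = 0.27.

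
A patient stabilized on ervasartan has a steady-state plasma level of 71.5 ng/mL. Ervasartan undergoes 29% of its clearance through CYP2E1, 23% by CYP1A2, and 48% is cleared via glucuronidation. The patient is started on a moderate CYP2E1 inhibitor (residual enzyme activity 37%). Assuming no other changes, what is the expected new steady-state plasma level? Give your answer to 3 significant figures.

The CYP2E1 pathway (29% of clearance) falls to 0.37× activity: 0.29 × 0.37 = 0.1073.
CYP1A2 (23%) and the residual 48% are unaffected.
New clearance relative to baseline: 0.1073 + 0.23 + 0.48 = 0.8173.
New steady-state plasma level = baseline ÷ relative clearance = 71.5 / 0.8173 = 87.5 ng/mL.

87.5 ng/mL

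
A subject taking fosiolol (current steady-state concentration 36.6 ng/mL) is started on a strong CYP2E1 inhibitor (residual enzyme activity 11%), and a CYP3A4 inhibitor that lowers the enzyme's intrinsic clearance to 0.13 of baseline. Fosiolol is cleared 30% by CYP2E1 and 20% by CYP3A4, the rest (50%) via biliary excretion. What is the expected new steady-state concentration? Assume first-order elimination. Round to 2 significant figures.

The CYP2E1 pathway (30% of clearance) is reduced to 0.11× activity: 0.3 × 0.11 = 0.033.
The CYP3A4 pathway (20% of clearance) is reduced to 0.13× activity: 0.2 × 0.13 = 0.026.
Non-CYP routes (50%) are unchanged.
CL_new/CL_old = 0.033 + 0.026 + 0.5 = 0.559.
New steady-state concentration = 36.6 / 0.559 = 65 ng/mL (concentration scales inversely with clearance).

65 ng/mL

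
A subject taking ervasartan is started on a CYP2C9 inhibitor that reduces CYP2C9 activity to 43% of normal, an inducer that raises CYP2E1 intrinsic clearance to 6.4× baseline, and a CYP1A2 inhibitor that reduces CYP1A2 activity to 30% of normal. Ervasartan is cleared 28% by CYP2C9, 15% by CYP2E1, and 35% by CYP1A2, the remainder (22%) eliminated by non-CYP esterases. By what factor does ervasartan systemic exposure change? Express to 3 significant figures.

CYP2C9: 0.28 × 0.43 = 0.1204
CYP2E1: 0.15 × 6.4 = 0.96
CYP1A2: 0.35 × 0.3 = 0.105
Other: 0.22 (unchanged)
CL_new/CL_old = 0.1204 + 0.96 + 0.105 + 0.22 = 1.4054.
Because systemic exposure varies inversely with clearance, the combined effect is 1 / 1.4054 = 0.712.

0.712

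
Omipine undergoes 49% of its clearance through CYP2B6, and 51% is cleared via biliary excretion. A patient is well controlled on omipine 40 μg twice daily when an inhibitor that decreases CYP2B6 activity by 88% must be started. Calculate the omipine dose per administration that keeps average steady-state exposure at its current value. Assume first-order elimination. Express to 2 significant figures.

The CYP2B6 pathway (49% of clearance) drops to 0.12× activity: 0.49 × 0.12 = 0.0588.
The remaining 51% of clearance is unaffected.
Relative clearance = 0.0588 + 0.51 = 0.5688.
To maintain the same steady-state level, dose must scale with clearance: new dose = 40 × 0.5688 = 23 μg.

23 μg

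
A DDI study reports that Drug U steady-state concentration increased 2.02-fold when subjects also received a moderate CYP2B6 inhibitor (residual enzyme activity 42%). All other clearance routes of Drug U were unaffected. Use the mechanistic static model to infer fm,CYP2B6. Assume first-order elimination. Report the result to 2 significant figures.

Let fm be the CYP2B6 fraction. New clearance relative to baseline = fm × 0.42 + (1 − fm).
Steady-state concentration ratio = 1 / (new CL fraction), so new CL fraction = 1 / 2.02 = 0.495.
fm × 0.42 + 1 − fm = 0.495  ⇒  fm × (0.42 − 1) = −0.505  ⇒  fm = 0.87.

0.87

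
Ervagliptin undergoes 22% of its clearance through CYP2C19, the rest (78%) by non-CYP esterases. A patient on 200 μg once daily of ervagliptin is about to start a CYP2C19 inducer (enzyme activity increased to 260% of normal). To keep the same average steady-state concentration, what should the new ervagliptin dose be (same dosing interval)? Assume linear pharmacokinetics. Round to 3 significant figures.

270 μg

The CYP2C19 pathway (22% of clearance) rises to 2.6× activity: 0.22 × 2.6 = 0.572.
The remaining 78% of clearance is unaffected.
Relative clearance = 0.572 + 0.78 = 1.352.
Css,avg = (dose rate)/CL, so holding Css fixed requires dose ∝ CL: 200 × 1.352 = 270 μg.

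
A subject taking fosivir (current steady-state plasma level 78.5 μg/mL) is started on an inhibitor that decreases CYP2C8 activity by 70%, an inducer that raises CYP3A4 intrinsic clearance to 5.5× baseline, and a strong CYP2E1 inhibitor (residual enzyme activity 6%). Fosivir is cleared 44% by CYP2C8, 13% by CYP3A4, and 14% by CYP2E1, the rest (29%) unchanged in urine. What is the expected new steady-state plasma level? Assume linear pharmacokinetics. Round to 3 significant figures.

68.5 μg/mL

CYP2C8: 0.44 × 0.3 = 0.132
CYP3A4: 0.13 × 5.5 = 0.715
CYP2E1: 0.14 × 0.06 = 0.0084
Other: 0.29 (unchanged)
CL_new/CL_old = 0.132 + 0.715 + 0.0084 + 0.29 = 1.1454.
Steady-state plasma level ∝ 1/CL: new value = 78.5 / 1.1454 = 68.5 μg/mL.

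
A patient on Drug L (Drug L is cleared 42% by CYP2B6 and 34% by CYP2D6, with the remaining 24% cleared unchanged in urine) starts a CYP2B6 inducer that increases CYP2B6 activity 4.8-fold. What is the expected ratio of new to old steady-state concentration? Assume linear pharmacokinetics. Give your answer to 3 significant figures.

0.385

CYP2B6: 0.42 × 4.8 = 2.016
CYP2D6: 0.34 (unchanged)
Other: 0.24 (unchanged)
New clearance relative to baseline: 2.016 + 0.34 + 0.24 = 2.596.
Steady-state concentration is inversely proportional to clearance, so the fold-change is 1 / 2.596 = 0.385.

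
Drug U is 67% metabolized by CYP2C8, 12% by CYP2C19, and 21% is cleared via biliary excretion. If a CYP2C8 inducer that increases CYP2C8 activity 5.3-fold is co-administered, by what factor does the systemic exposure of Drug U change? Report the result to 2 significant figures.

0.26

The CYP2C8 pathway (67% of clearance) rises to 5.3× activity: 0.67 × 5.3 = 3.551.
CYP2C19 (12%) and the residual 21% are unaffected.
Relative clearance = 3.551 + 0.12 + 0.21 = 3.881.
Systemic exposure is inversely proportional to clearance, so the fold-change is 1 / 3.881 = 0.26.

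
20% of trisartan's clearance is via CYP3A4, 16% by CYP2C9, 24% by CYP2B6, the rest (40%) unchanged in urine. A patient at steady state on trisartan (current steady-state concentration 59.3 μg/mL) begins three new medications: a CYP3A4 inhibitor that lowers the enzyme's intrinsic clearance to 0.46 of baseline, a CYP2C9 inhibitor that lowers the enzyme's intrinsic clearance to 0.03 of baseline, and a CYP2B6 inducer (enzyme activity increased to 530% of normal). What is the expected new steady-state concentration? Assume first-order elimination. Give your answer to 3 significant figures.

CYP3A4: 0.2 × 0.46 = 0.092
CYP2C9: 0.16 × 0.03 = 0.0048
CYP2B6: 0.24 × 5.3 = 1.272
Other: 0.4 (unchanged)
New clearance relative to baseline: 0.092 + 0.0048 + 1.272 + 0.4 = 1.7688.
Steady-state concentration ∝ 1/CL: new value = 59.3 / 1.7688 = 33.5 μg/mL.

33.5 μg/mL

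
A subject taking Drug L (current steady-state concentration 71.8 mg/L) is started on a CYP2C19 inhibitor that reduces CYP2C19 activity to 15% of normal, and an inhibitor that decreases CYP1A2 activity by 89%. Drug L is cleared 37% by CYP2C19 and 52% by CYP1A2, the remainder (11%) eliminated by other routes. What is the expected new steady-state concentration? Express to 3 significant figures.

322 mg/L

CYP2C19: 0.37 × 0.15 = 0.0555
CYP1A2: 0.52 × 0.11 = 0.0572
Other: 0.11 (unchanged)
New clearance relative to baseline: 0.0555 + 0.0572 + 0.11 = 0.2227.
Dividing the baseline by the relative clearance: 71.8 / 0.2227 = 322 mg/L.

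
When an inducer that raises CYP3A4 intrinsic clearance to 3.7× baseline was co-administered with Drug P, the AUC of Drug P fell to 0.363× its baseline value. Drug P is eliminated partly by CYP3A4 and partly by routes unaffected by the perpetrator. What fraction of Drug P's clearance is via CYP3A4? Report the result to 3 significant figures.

0.650

Let fm be the CYP3A4 fraction. New clearance relative to baseline = fm × 3.7 + (1 − fm).
AUC ratio = 1 / (new CL fraction), so new CL fraction = 1 / 0.363 = 2.755.
fm × 3.7 + 1 − fm = 2.755  ⇒  fm × (3.7 − 1) = 1.755  ⇒  fm = 0.650.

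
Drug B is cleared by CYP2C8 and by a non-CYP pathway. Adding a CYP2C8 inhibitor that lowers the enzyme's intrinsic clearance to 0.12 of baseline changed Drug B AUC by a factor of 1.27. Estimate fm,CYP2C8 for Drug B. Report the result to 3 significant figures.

CL'/CL = 1 / 1.27 = 0.7874
0.12·fm + (1 − fm) = 0.7874
fm = (0.7874 − 1) / (0.12 − 1) = 0.242

0.242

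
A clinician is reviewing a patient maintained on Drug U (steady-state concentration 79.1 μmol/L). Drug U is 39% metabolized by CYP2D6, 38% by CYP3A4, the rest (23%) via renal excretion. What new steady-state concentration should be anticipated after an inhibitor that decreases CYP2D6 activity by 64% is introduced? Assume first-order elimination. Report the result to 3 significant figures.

105 μmol/L

CYP2D6: 0.39 × 0.36 = 0.1404
CYP3A4: 0.38 (unchanged)
Other: 0.23 (unchanged)
CL_new/CL_old = 0.1404 + 0.38 + 0.23 = 0.7504.
With dosing unchanged, steady-state concentration scales as 1/CL: 79.1 / 0.7504 = 105 μmol/L.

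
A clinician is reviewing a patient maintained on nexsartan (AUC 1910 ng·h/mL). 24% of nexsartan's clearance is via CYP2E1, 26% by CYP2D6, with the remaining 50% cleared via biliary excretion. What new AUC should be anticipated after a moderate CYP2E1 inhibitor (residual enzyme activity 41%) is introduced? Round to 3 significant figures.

The CYP2E1 pathway (24% of clearance) falls to 0.41× activity: 0.24 × 0.41 = 0.0984.
CYP2D6 (26%) and the residual 50% are unaffected.
CL_new/CL_old = 0.0984 + 0.26 + 0.5 = 0.8584.
AUC ∝ 1/CL, so new value = 1910 / 0.8584 = 2.23 × 10³ ng·h/mL.

2.23 × 10³ ng·h/mL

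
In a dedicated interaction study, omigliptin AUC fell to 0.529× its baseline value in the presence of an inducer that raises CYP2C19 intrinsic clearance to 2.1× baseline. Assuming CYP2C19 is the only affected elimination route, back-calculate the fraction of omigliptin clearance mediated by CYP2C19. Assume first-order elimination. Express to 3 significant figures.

CL'/CL = 1 / 0.529 = 1.89
2.1·fm + (1 − fm) = 1.89
fm = (1.89 − 1) / (2.1 − 1) = 0.809

0.809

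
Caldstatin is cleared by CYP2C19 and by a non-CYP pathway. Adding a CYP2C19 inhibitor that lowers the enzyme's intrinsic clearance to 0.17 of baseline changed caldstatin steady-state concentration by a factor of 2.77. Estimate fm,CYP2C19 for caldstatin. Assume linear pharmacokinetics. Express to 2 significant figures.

0.77

Write x for the fraction cleared via CYP2C19. The observed steady-state concentration change means clearance fell to 1/2.77 = 0.361 of baseline.
Only the CYP2C19 route changed, so 0.361 = x·0.17 + (1 − x), giving x = 0.77.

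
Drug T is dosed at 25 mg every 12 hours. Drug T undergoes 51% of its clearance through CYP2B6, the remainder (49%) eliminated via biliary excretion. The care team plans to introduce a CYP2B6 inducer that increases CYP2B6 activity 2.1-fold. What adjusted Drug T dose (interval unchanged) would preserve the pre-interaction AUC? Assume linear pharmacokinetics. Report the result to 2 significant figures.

39 mg

CYP2B6: 0.51 × 2.1 = 1.071
Other: 0.49 (unchanged)
New clearance relative to baseline: 1.071 + 0.49 = 1.561.
To maintain the same steady-state level, dose must scale with clearance: new dose = 25 × 1.561 = 39 mg.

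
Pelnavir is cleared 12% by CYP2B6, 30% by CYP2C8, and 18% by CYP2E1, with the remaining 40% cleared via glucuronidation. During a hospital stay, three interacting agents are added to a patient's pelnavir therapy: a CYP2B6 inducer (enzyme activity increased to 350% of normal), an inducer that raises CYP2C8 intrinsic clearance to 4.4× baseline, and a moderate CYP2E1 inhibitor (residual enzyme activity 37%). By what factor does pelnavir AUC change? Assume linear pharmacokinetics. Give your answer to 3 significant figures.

CYP2B6: 0.12 × 3.5 = 0.42
CYP2C8: 0.3 × 4.4 = 1.32
CYP2E1: 0.18 × 0.37 = 0.0666
Other: 0.4 (unchanged)
New clearance relative to baseline: 0.42 + 1.32 + 0.0666 + 0.4 = 2.2066.
AUC ∝ 1/CL: fold-change = 1 / 2.2066 = 0.453.

0.453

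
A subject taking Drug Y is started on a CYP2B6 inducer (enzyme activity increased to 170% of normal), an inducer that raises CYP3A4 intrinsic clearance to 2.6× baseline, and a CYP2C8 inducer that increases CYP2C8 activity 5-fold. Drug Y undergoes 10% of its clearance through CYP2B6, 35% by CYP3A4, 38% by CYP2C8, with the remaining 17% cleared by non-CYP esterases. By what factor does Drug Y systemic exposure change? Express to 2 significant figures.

The CYP2B6 pathway (10% of clearance) increases to 1.7× activity: 0.1 × 1.7 = 0.17.
The CYP3A4 pathway (35% of clearance) is boosted to 2.6× activity: 0.35 × 2.6 = 0.91.
The CYP2C8 pathway (38% of clearance) rises to 5× activity: 0.38 × 5 = 1.9.
Non-CYP routes (17%) are unchanged.
New clearance relative to baseline: 0.17 + 0.91 + 1.9 + 0.17 = 3.15.
Net systemic exposure ratio = 1 / 3.15 = 0.32.

0.32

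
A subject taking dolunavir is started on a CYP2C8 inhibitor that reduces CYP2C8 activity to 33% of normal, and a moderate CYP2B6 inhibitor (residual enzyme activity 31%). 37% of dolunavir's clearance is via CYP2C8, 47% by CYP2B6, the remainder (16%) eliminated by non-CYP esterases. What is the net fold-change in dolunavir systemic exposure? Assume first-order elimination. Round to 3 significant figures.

2.34

The CYP2C8 pathway (37% of clearance) falls to 0.33× activity: 0.37 × 0.33 = 0.1221.
The CYP2B6 pathway (47% of clearance) falls to 0.31× activity: 0.47 × 0.31 = 0.1457.
Non-CYP routes (16%) are unchanged.
Relative clearance = 0.1221 + 0.1457 + 0.16 = 0.4278.
Systemic exposure ∝ 1/CL: fold-change = 1 / 0.4278 = 2.34.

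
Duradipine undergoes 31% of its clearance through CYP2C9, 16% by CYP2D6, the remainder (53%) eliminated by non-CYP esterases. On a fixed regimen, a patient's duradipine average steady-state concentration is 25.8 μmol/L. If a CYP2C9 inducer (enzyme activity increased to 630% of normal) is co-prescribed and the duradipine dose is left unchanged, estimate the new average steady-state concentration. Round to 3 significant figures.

9.76 μmol/L

CYP2C9: 0.31 × 6.3 = 1.953
CYP2D6: 0.16 (unchanged)
Other: 0.53 (unchanged)
CL_new/CL_old = 1.953 + 0.16 + 0.53 = 2.643.
Average steady-state concentration ∝ 1/CL, so new value = 25.8 / 2.643 = 9.76 μmol/L.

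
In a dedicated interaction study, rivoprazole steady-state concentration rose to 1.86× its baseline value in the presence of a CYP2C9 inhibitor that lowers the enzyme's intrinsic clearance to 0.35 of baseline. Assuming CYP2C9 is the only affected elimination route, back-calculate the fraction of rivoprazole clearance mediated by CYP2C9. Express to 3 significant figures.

0.711

Write x for the fraction cleared via CYP2C9. The observed steady-state concentration change means clearance fell to 1/1.86 = 0.5376 of baseline.
Only the CYP2C9 route changed, so 0.5376 = x·0.35 + (1 − x), giving x = 0.711.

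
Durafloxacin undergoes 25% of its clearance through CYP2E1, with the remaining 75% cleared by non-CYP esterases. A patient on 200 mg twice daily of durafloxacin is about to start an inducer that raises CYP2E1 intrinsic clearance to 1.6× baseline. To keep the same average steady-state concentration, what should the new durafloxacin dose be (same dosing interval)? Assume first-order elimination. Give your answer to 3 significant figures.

The CYP2E1 pathway (25% of clearance) is boosted to 1.6× activity: 0.25 × 1.6 = 0.4.
The remaining 75% of clearance is unaffected.
CL_new/CL_old = 0.4 + 0.75 = 1.15.
Exposure is unchanged when dose changes in proportion to clearance. New dose = 200 mg × 1.15 = 230 mg.

230 mg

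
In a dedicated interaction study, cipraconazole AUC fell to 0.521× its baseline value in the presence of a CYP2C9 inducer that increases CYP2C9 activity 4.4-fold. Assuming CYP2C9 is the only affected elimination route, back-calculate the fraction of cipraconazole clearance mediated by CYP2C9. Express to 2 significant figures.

0.27

Let fm be the CYP2C9 fraction. New clearance relative to baseline = fm × 4.4 + (1 − fm).
AUC ratio = 1 / (new CL fraction), so new CL fraction = 1 / 0.521 = 1.919.
fm × 4.4 + 1 − fm = 1.919  ⇒  fm × (4.4 − 1) = 0.9194  ⇒  fm = 0.27.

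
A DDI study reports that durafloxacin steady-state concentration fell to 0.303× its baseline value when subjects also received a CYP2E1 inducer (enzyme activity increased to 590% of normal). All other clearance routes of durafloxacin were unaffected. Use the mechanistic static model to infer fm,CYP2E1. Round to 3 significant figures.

0.469

Let fm be the CYP2E1 fraction. New clearance relative to baseline = fm × 5.9 + (1 − fm).
Steady-state concentration ratio = 1 / (new CL fraction), so new CL fraction = 1 / 0.303 = 3.3.
fm × 5.9 + 1 − fm = 3.3  ⇒  fm × (5.9 − 1) = 2.3  ⇒  fm = 0.469.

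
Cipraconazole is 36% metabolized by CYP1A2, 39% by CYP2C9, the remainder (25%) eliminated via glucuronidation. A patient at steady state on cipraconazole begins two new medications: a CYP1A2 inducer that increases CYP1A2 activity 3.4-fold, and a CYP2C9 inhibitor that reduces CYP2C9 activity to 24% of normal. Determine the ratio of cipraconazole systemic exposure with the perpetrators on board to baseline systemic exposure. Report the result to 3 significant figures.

0.638

The CYP1A2 pathway (36% of clearance) is boosted to 3.4× activity: 0.36 × 3.4 = 1.224.
The CYP2C9 pathway (39% of clearance) drops to 0.24× activity: 0.39 × 0.24 = 0.0936.
Non-CYP routes (25%) are unchanged.
CL_new/CL_old = 1.224 + 0.0936 + 0.25 = 1.5676.
Systemic exposure ∝ 1/CL: fold-change = 1 / 1.5676 = 0.638.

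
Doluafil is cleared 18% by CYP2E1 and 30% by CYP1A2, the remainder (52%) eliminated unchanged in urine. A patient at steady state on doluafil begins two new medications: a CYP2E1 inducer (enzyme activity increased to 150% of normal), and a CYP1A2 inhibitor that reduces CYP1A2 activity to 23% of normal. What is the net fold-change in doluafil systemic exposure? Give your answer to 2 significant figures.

The CYP2E1 pathway (18% of clearance) is boosted to 1.5× activity: 0.18 × 1.5 = 0.27.
The CYP1A2 pathway (30% of clearance) is reduced to 0.23× activity: 0.3 × 0.23 = 0.069.
The remaining 52% of clearance is unaffected.
New clearance relative to baseline: 0.27 + 0.069 + 0.52 = 0.859.
Net systemic exposure ratio = 1 / 0.859 = 1.2.

1.2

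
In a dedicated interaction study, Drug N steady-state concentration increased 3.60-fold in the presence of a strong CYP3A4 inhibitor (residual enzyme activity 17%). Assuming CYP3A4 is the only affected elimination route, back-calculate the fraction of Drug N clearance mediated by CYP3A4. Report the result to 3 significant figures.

0.870

Let x = fm,CYP3A4. Because steady-state concentration ∝ 1/CL, relative clearance fell to 1/3.60 = 0.2778.
Only the CYP3A4 route changed, so 0.2778 = x·0.17 + (1 − x), giving x = 0.870.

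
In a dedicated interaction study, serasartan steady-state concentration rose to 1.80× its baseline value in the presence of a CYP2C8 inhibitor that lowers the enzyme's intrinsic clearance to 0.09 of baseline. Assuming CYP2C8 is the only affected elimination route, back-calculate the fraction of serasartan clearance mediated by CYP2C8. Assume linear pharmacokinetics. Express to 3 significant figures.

0.488

Let x = fm,CYP2C8. Because steady-state concentration ∝ 1/CL, relative clearance fell to 1/1.80 = 0.5556.
Only the CYP2C8 route changed, so 0.5556 = x·0.09 + (1 − x), giving x = 0.488.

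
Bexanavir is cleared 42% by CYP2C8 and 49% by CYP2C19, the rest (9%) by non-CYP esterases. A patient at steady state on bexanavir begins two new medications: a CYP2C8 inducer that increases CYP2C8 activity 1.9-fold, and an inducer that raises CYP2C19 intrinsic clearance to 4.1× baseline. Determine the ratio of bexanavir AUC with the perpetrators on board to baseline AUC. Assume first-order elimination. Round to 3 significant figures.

CYP2C8: 0.42 × 1.9 = 0.798
CYP2C19: 0.49 × 4.1 = 2.009
Other: 0.09 (unchanged)
New clearance relative to baseline: 0.798 + 2.009 + 0.09 = 2.897.
Net AUC ratio = 1 / 2.897 = 0.345.

0.345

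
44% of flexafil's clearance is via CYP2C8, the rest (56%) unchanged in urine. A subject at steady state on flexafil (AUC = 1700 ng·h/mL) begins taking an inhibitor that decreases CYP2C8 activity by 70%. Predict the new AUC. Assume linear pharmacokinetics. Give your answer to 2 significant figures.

2.5 × 10³ ng·h/mL

CYP2C8: 0.44 × 0.3 = 0.132
Other: 0.56 (unchanged)
Relative clearance = 0.132 + 0.56 = 0.692.
New AUC = baseline ÷ relative clearance = 1700 / 0.692 = 2.5 × 10³ ng·h/mL.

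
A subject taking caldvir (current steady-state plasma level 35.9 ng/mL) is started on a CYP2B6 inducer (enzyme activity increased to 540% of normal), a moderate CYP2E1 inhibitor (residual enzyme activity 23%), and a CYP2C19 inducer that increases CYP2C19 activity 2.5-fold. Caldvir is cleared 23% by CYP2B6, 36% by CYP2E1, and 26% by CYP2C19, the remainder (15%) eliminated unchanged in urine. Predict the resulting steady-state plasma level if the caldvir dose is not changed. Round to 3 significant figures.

16.9 ng/mL

The CYP2B6 pathway (23% of clearance) rises to 5.4× activity: 0.23 × 5.4 = 1.242.
The CYP2E1 pathway (36% of clearance) falls to 0.23× activity: 0.36 × 0.23 = 0.0828.
The CYP2C19 pathway (26% of clearance) is boosted to 2.5× activity: 0.26 × 2.5 = 0.65.
The remaining 15% of clearance is unaffected.
Relative clearance = 1.242 + 0.0828 + 0.65 + 0.15 = 2.1248.
New steady-state plasma level = 35.9 / 2.1248 = 16.9 ng/mL (concentration scales inversely with clearance).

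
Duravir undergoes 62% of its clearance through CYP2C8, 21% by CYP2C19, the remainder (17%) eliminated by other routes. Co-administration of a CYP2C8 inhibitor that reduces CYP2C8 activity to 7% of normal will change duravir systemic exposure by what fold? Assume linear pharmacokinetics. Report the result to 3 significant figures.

2.36

The CYP2C8 pathway (62% of clearance) is reduced to 0.07× activity: 0.62 × 0.07 = 0.0434.
CYP2C19 (21%) and the residual 17% are unaffected.
Relative clearance = 0.0434 + 0.21 + 0.17 = 0.4234.
Systemic exposure is inversely proportional to clearance, so the fold-change is 1 / 0.4234 = 2.36.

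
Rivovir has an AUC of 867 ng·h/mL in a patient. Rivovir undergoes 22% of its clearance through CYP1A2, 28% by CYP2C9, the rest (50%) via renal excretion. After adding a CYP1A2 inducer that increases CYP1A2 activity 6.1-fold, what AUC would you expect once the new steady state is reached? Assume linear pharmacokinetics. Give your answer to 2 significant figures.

CYP1A2: 0.22 × 6.1 = 1.342
CYP2C9: 0.28 (unchanged)
Other: 0.5 (unchanged)
New clearance relative to baseline: 1.342 + 0.28 + 0.5 = 2.122.
AUC ∝ 1/CL, so new value = 867 / 2.122 = 4.1 × 10² ng·h/mL.

4.1 × 10² ng·h/mL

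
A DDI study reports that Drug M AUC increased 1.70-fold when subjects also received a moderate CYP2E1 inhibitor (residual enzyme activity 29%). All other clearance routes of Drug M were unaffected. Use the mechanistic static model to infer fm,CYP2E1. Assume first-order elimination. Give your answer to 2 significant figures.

CL'/CL = 1 / 1.70 = 0.5882
0.29·fm + (1 − fm) = 0.5882
fm = (0.5882 − 1) / (0.29 − 1) = 0.58

0.58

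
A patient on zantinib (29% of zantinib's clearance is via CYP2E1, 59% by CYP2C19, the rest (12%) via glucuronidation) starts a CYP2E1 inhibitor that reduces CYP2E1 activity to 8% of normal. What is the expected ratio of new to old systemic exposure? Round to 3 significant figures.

1.36

CYP2E1: 0.29 × 0.08 = 0.0232
CYP2C19: 0.59 (unchanged)
Other: 0.12 (unchanged)
CL_new/CL_old = 0.0232 + 0.59 + 0.12 = 0.7332.
Systemic exposure is inversely proportional to clearance, so the fold-change is 1 / 0.7332 = 1.36.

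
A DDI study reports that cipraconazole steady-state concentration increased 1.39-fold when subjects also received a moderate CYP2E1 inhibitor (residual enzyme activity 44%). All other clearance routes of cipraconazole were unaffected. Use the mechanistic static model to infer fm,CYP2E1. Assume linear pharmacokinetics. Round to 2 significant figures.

0.50

Let x = fm,CYP2E1. Because steady-state concentration ∝ 1/CL, relative clearance fell to 1/1.39 = 0.7194.
Only the CYP2E1 route changed, so 0.7194 = x·0.44 + (1 − x), giving x = 0.50.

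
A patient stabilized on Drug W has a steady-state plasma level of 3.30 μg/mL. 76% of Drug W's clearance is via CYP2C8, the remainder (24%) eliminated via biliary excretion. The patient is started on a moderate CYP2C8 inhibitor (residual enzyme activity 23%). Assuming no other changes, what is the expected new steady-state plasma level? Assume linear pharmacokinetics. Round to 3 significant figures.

The CYP2C8 pathway (76% of clearance) is reduced to 0.23× activity: 0.76 × 0.23 = 0.1748.
Non-CYP routes (24%) are unchanged.
CL_new/CL_old = 0.1748 + 0.24 = 0.4148.
Steady-state plasma level ∝ 1/CL, so new value = 3.30 / 0.4148 = 7.96 μg/mL.

7.96 μg/mL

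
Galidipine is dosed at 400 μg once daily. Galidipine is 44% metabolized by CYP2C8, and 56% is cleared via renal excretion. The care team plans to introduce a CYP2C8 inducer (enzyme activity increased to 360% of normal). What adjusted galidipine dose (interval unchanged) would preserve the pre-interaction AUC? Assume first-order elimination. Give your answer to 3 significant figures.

CYP2C8: 0.44 × 3.6 = 1.584
Other: 0.56 (unchanged)
New clearance relative to baseline: 1.584 + 0.56 = 2.144.
To maintain the same steady-state level, dose must scale with clearance: new dose = 400 × 2.144 = 858 μg.

858 μg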